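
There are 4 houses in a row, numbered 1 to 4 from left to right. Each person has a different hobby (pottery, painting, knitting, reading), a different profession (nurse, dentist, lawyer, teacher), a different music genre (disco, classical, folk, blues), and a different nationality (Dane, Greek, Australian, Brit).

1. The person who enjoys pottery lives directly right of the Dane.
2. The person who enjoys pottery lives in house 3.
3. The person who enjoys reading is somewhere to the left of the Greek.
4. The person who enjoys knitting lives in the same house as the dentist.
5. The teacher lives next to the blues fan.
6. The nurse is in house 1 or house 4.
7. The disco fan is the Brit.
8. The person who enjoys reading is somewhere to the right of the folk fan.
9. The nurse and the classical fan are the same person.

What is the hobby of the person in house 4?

From clue 2, the person who enjoys pottery must be in house 3.
House 2's hobby must be reading (nothing else left).
From clue 1, the Dane must be in house 2.
The folk fan is in house 1 (clue 8).
Clue 9 places the nurse in house 4.
House 1 profession: only dentist fits.
So house 2 gets blues for music genre.
That leaves disco as the music genre for house 3.
The only music genre still possible for house 4 is classical.
The only nationality still possible for house 1 is Australian.
Clue 4: the person who enjoys knitting is in house 1.
Clue 5 places the teacher in house 3.
From clue 7, the Brit must be in house 3.
The only hobby still possible for house 4 is painting.
The only profession still possible for house 2 is lawyer.
House 4's nationality must be Greek (nothing else left).
So: house 1 = knitting/dentist/folk/Australian, house 2 = reading/lawyer/blues/Dane, house 3 = pottery/teacher/disco/Brit, house 4 = painting/nurse/classical/Greek.

painting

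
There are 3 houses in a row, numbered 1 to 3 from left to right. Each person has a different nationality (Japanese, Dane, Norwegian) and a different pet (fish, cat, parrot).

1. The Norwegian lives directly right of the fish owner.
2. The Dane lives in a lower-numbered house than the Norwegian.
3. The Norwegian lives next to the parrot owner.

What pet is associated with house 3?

parrot

The Dane is narrowed to house 1 or 2; consider each.
Placing it in house 2 leads to a contradiction, so it's in house 1.
The Japanese is narrowed to house 2 or 3; consider each.
Placing it in house 2 leads to a contradiction, so it's in house 3.
The only nationality still possible for house 2 is Norwegian.
Clue 1: the fish owner is in house 1.
House 2 pet: only cat fits.
So house 3 gets parrot for pet.
So: house 1 = Dane/fish, house 2 = Norwegian/cat, house 3 = Japanese/parrot.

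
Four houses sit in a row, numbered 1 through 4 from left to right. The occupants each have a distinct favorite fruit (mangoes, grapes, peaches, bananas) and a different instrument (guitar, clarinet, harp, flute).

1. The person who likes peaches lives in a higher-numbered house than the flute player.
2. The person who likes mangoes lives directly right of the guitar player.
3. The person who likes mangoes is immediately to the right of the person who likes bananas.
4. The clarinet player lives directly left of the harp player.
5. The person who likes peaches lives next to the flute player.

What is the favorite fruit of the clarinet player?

House 4 instrument: only harp fits.
From clue 4, the clarinet player must be in house 3.
The only favorite fruit still possible for house 4 is grapes.
The only favorite fruit still possible for house 1 is bananas.
Clue 3 places the person who likes mangoes in house 2.
The only favorite fruit still possible for house 3 is peaches.
By clue 2, the guitar player is in house 1.
By clue 5, the flute player is in house 2.
So: house 1 = bananas/guitar, house 2 = mangoes/flute, house 3 = peaches/clarinet, house 4 = grapes/harp.

peaches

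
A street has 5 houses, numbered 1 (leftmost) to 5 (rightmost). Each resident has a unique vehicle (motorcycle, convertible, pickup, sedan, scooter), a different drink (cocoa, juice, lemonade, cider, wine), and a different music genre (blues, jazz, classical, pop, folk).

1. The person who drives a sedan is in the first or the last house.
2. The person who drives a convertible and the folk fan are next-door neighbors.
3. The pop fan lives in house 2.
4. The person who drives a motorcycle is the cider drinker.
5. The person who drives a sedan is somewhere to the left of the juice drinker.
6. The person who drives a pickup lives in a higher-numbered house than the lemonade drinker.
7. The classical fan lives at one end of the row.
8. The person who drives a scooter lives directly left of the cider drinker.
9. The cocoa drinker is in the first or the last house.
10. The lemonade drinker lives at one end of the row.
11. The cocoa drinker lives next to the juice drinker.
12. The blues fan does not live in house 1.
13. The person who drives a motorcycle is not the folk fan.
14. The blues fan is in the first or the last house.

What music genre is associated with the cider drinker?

By clue 3, the pop fan is in house 2.
The person who drives a sedan is in house 1 (clue 5).
Clue 10 places the lemonade drinker in house 1.
By clue 14, the blues fan is in house 5.
House 1 music genre: only classical fits.
Clue 11: the juice drinker is in house 4.
House 2's drink must be wine (nothing else left).
That leaves cider as the drink for house 3.
House 5 drink: only cocoa fits.
By clue 4, the person who drives a motorcycle is in house 3.
Clue 8: the person who drives a scooter is in house 2.
From clue 13, the folk fan must be in house 4.
House 3 music genre: only jazz fits.
By clue 2, the person who drives a convertible is in house 5.
The only vehicle still possible for house 4 is pickup.
So: house 1 = sedan/lemonade/classical, house 2 = scooter/wine/pop, house 3 = motorcycle/cider/jazz, house 4 = pickup/juice/folk, house 5 = convertible/cocoa/blues.

jazz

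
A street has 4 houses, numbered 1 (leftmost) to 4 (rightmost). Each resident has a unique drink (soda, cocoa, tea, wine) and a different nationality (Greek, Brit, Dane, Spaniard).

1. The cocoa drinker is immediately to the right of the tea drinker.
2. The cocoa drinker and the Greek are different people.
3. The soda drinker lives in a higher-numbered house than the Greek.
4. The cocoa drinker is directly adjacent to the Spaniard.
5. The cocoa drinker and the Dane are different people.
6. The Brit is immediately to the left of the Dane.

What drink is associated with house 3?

cocoa

The cocoa drinker is narrowed to house 2 or 3 or 4; consider each.
Placing it in house 2 and house 4 leads to a contradiction, so it's in house 3.
From clue 1, the tea drinker must be in house 2.
That leaves wine as the drink for house 1.
House 4 drink: only soda fits.
The only nationality still possible for house 3 is Brit.
Clue 6: the Dane is in house 4.
So house 1 gets Greek for nationality.
House 2's nationality must be Spaniard (nothing else left).
So: house 1 = wine/Greek, house 2 = tea/Spaniard, house 3 = cocoa/Brit, house 4 = soda/Dane.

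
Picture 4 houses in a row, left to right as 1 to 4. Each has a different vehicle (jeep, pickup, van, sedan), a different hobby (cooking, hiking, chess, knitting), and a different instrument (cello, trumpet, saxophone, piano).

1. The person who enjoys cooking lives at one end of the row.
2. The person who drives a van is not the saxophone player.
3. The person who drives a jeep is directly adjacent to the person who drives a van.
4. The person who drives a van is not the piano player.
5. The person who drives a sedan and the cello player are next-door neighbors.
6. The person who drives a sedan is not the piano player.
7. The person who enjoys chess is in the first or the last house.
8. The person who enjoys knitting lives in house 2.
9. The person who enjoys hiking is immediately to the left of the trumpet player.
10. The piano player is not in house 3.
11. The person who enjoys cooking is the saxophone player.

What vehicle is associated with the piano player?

By clue 8, the person who enjoys knitting is in house 2.
That leaves hiking as the hobby for house 3.
By clue 9, the trumpet player is in house 4.
So house 1 gets saxophone for instrument.
So house 2 gets piano for instrument.
House 3 instrument: only cello fits.
By clue 6, the person who drives a sedan is in house 4.
The person who enjoys cooking is in house 1 (clue 11).
That leaves chess as the hobby for house 4.
Clue 3 places the person who drives a jeep in house 2.
House 1 vehicle: only pickup fits.
That leaves van as the vehicle for house 3.
So: house 1 = pickup/cooking/saxophone, house 2 = jeep/knitting/piano, house 3 = van/hiking/cello, house 4 = sedan/chess/trumpet.

jeep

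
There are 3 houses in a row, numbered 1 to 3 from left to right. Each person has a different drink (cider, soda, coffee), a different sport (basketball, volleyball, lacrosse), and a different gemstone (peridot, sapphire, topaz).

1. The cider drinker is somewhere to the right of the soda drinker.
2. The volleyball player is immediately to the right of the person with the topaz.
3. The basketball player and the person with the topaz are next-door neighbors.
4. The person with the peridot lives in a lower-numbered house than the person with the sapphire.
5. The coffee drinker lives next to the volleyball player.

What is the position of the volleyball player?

3

House 3 gemstone: only sapphire fits.
The cider drinker is narrowed to house 2 or 3; consider each.
Placing it in house 2 leads to a contradiction, so it's in house 3.
The coffee drinker is narrowed to house 1 or 2; consider each.
Placing it in house 1 leads to a contradiction, so it's in house 2.
By clue 5, the volleyball player is in house 3.
House 1 drink: only soda fits.
The person with the topaz is in house 2 (clue 2).
From clue 3, the basketball player must be in house 1.
The only sport still possible for house 2 is lacrosse.
That leaves peridot as the gemstone for house 1.
So: house 1 = soda/basketball/peridot, house 2 = coffee/lacrosse/topaz, house 3 = cider/volleyball/sapphire.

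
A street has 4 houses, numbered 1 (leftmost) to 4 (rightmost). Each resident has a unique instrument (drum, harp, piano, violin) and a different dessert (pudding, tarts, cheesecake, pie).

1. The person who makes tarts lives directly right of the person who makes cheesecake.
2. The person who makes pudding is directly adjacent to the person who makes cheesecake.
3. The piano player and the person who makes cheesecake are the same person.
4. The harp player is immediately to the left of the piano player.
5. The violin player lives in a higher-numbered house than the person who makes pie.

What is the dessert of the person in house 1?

The harp player is narrowed to house 1 or 2; consider each.
Placing it in house 1 leads to a contradiction, so it's in house 2.
From clue 4, the piano player must be in house 3.
So house 1 gets drum for instrument.
House 4 instrument: only violin fits.
Clue 3 places the person who makes cheesecake in house 3.
House 1 dessert: only pie fits.
House 2's dessert must be pudding (nothing else left).
So house 4 gets tarts for dessert.
So: house 1 = drum/pie, house 2 = harp/pudding, house 3 = piano/cheesecake, house 4 = violin/tarts.

pie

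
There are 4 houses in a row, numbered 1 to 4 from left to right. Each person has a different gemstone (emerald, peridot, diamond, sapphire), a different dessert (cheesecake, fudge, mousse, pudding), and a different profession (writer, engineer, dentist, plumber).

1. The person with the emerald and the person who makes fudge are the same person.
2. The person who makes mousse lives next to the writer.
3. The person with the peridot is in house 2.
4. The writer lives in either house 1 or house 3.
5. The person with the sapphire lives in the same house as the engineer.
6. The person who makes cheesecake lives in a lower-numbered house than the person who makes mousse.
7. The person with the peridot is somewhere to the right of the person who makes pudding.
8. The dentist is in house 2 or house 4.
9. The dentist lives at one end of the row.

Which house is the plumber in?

From clue 3, the person with the peridot must be in house 2.
The person who makes pudding is in house 1 (clue 7).
By clue 9, the dentist is in house 4.
From clue 6, the person who makes mousse must be in house 4.
House 2 dessert: only cheesecake fits.
House 3 dessert: only fudge fits.
That leaves plumber as the profession for house 2.
By clue 1, the person with the emerald is in house 3.
Clue 2 places the writer in house 3.
House 1's gemstone must be sapphire (nothing else left).
That leaves diamond as the gemstone for house 4.
That leaves engineer as the profession for house 1.
So: house 1 = sapphire/pudding/engineer, house 2 = peridot/cheesecake/plumber, house 3 = emerald/fudge/writer, house 4 = diamond/mousse/dentist.

2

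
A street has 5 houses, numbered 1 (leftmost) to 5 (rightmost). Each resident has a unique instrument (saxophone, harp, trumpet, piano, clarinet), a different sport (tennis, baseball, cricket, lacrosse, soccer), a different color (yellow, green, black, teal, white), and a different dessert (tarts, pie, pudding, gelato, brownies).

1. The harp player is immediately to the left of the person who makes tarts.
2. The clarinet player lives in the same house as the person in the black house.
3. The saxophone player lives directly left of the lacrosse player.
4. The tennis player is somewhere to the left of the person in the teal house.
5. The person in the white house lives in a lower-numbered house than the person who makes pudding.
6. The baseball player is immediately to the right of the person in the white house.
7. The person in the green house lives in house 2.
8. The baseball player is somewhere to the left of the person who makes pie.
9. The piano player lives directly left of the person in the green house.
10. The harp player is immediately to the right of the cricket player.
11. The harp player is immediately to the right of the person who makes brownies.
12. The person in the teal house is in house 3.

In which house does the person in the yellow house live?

4

Clue 7 places the person in the green house in house 2.
From clue 9, the piano player must be in house 1.
The person in the teal house is in house 3 (clue 12).
Clue 6 places the baseball player in house 2.
Clue 6: the person in the white house is in house 1.
House 1 sport: only tennis fits.
That leaves cricket as the sport for house 3.
Clue 10: the harp player is in house 4.
By clue 11, the person who makes brownies is in house 3.
So house 2 gets trumpet for instrument.
The only instrument still possible for house 3 is saxophone.
That leaves clarinet as the instrument for house 5.
That leaves gelato as the dessert for house 1.
That leaves pudding as the dessert for house 2.
The only dessert still possible for house 4 is pie.
So house 5 gets tarts for dessert.
Clue 2 places the person in the black house in house 5.
From clue 3, the lacrosse player must be in house 4.
House 5 sport: only soccer fits.
That leaves yellow as the color for house 4.
So: house 1 = piano/tennis/white/gelato, house 2 = trumpet/baseball/green/pudding, house 3 = saxophone/cricket/teal/brownies, house 4 = harp/lacrosse/yellow/pie, house 5 = clarinet/soccer/black/tarts.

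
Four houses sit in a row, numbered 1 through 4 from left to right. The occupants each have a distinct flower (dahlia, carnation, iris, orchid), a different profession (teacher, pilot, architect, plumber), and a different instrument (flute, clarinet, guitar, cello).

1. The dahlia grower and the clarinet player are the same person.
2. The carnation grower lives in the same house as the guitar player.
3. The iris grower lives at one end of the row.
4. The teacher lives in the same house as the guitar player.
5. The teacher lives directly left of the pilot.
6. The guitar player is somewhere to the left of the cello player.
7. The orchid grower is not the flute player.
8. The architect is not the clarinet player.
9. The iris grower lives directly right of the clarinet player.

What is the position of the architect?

Clue 9: the iris grower is in house 4.
Clue 9 places the clarinet player in house 3.
Clue 1: the dahlia grower is in house 3.
The carnation grower is narrowed to house 1 or 2; consider each.
Placing it in house 2 leads to a contradiction, so it's in house 1.
Clue 2 places the guitar player in house 1.
Clue 4: the teacher is in house 1.
Clue 5 places the pilot in house 2.
House 2's flower must be orchid (nothing else left).
So house 3 gets plumber for profession.
That leaves architect as the profession for house 4.
By clue 7, the flute player is in house 4.
That leaves cello as the instrument for house 2.
So: house 1 = carnation/teacher/guitar, house 2 = orchid/pilot/cello, house 3 = dahlia/plumber/clarinet, house 4 = iris/architect/flute.

4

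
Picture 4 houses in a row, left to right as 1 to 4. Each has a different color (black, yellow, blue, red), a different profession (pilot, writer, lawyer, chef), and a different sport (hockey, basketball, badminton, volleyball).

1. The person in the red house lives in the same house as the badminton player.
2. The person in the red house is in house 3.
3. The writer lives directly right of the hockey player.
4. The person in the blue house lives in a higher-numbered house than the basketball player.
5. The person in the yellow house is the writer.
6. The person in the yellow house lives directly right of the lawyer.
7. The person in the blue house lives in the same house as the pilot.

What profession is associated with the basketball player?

writer

The person in the red house is in house 3 (clue 2).
That leaves black as the color for house 1.
From clue 1, the badminton player must be in house 3.
That leaves volleyball as the sport for house 4.
By clue 3, the writer is in house 2.
The hockey player is in house 1 (clue 3).
By clue 5, the person in the yellow house is in house 2.
Clue 6 places the lawyer in house 1.
House 4's color must be blue (nothing else left).
House 3 profession: only chef fits.
So house 4 gets pilot for profession.
So house 2 gets basketball for sport.
So: house 1 = black/lawyer/hockey, house 2 = yellow/writer/basketball, house 3 = red/chef/badminton, house 4 = blue/pilot/volleyball.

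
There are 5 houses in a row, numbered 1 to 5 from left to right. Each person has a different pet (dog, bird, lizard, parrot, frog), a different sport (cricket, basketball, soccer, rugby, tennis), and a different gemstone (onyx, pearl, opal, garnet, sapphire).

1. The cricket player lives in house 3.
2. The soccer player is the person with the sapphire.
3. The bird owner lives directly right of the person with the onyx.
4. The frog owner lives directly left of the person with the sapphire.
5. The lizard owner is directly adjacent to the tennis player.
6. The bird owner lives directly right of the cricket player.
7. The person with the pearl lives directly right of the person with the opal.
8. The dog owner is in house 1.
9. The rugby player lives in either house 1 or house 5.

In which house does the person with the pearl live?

By clue 1, the cricket player is in house 3.
From clue 6, the bird owner must be in house 4.
By clue 8, the dog owner is in house 1.
The person with the onyx is in house 3 (clue 3).
By clue 4, the frog owner is in house 3.
The person with the sapphire is in house 4 (clue 4).
From clue 2, the soccer player must be in house 4.
Clue 7: the person with the pearl is in house 2.
The person with the opal is in house 1 (clue 7).
That leaves tennis as the sport for house 1.
House 2 sport: only basketball fits.
So house 5 gets rugby for sport.
The only gemstone still possible for house 5 is garnet.
The lizard owner is in house 2 (clue 5).
House 5's pet must be parrot (nothing else left).
So: house 1 = dog/tennis/opal, house 2 = lizard/basketball/pearl, house 3 = frog/cricket/onyx, house 4 = bird/soccer/sapphire, house 5 = parrot/rugby/garnet.

2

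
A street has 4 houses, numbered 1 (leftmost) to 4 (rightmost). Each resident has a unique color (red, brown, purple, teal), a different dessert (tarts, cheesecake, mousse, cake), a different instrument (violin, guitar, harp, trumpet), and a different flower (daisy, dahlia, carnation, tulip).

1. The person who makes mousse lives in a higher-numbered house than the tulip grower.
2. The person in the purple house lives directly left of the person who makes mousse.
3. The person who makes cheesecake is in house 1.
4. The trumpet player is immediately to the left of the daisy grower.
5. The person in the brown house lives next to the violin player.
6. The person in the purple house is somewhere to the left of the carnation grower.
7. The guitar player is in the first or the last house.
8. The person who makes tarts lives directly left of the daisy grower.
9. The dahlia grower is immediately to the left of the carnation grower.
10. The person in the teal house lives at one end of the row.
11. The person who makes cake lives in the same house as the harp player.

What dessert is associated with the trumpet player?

Clue 3: the person who makes cheesecake is in house 1.
The person in the teal house is narrowed to house 1 or 4; consider each.
Placing it in house 1 leads to a contradiction, so it's in house 4.
The person who makes tarts is narrowed to house 2 or 3; consider each.
Placing it in house 2 leads to a contradiction, so it's in house 3.
By clue 8, the daisy grower is in house 4.
Clue 4 places the trumpet player in house 3.
Clue 6: the person in the purple house is in house 1.
Clue 2 places the person who makes mousse in house 2.
House 4 dessert: only cake fits.
Clue 1 places the tulip grower in house 1.
Clue 11: the harp player is in house 4.
House 2 instrument: only violin fits.
So house 3 gets carnation for flower.
From clue 5, the person in the brown house must be in house 3.
So house 2 gets red for color.
That leaves guitar as the instrument for house 1.
So house 2 gets dahlia for flower.
So: house 1 = purple/cheesecake/guitar/tulip, house 2 = red/mousse/violin/dahlia, house 3 = brown/tarts/trumpet/carnation, house 4 = teal/cake/harp/daisy.

tarts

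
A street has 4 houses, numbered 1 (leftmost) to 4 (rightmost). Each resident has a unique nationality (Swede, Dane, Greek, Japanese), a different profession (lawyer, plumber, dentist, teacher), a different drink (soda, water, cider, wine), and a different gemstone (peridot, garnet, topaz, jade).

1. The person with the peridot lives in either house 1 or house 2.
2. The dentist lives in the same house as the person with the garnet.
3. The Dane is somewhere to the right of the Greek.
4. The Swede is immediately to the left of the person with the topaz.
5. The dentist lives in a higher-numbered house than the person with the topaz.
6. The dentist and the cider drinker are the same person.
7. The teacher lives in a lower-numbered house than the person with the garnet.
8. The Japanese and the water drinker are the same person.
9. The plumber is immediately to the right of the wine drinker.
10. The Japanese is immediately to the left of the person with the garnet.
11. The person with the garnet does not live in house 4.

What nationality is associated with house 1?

Swede

House 4's nationality must be Dane (nothing else left).
The only gemstone still possible for house 4 is jade.
Clue 2 places the dentist in house 3.
Clue 2: the person with the garnet is in house 3.
From clue 5, the person with the topaz must be in house 2.
Clue 6 places the cider drinker in house 3.
The Japanese is in house 2 (clue 10).
House 3's nationality must be Greek (nothing else left).
That leaves soda as the drink for house 4.
House 1's gemstone must be peridot (nothing else left).
From clue 8, the water drinker must be in house 2.
By clue 9, the plumber is in house 2.
The wine drinker is in house 1 (clue 9).
That leaves Swede as the nationality for house 1.
The only profession still possible for house 1 is teacher.
House 4 profession: only lawyer fits.
So: house 1 = Swede/teacher/wine/peridot, house 2 = Japanese/plumber/water/topaz, house 3 = Greek/dentist/cider/garnet, house 4 = Dane/lawyer/soda/jade.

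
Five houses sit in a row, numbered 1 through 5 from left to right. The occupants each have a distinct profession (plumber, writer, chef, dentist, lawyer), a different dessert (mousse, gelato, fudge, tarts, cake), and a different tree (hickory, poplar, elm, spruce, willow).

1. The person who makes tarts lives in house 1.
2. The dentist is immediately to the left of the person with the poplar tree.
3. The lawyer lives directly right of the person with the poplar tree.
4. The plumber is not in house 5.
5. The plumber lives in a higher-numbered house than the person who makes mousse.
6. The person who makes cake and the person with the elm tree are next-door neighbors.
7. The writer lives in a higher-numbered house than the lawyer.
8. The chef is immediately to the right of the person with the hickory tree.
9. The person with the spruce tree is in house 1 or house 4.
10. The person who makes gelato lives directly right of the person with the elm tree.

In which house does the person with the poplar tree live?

Clue 1: the person who makes tarts is in house 1.
House 1's profession must be dentist (nothing else left).
So house 5 gets willow for tree.
From clue 2, the person with the poplar tree must be in house 2.
Clue 3: the lawyer is in house 3.
The only profession still possible for house 2 is chef.
That leaves writer as the profession for house 5.
Clue 8: the person with the hickory tree is in house 1.
House 4 profession: only plumber fits.
House 3 tree: only elm fits.
The only tree still possible for house 4 is spruce.
By clue 10, the person who makes gelato is in house 4.
The only dessert still possible for house 2 is cake.
The only dessert still possible for house 5 is fudge.
House 3's dessert must be mousse (nothing else left).
So: house 1 = dentist/tarts/hickory, house 2 = chef/cake/poplar, house 3 = lawyer/mousse/elm, house 4 = plumber/gelato/spruce, house 5 = writer/fudge/willow.

2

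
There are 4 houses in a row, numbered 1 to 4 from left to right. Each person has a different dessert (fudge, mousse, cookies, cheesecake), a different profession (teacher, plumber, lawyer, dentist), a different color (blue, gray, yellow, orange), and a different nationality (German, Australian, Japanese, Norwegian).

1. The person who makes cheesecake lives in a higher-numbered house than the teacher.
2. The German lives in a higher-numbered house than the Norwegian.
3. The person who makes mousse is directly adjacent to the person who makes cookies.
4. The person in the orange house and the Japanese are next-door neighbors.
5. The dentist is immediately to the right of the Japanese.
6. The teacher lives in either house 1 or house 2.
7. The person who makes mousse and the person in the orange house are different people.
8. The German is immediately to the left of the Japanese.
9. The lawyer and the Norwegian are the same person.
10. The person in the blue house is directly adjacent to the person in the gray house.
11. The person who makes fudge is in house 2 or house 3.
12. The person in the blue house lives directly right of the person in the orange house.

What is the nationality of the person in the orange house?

By clue 8, the German is in house 2.
Clue 8: the Japanese is in house 3.
House 1's nationality must be Norwegian (nothing else left).
House 4's nationality must be Australian (nothing else left).
Clue 4 places the person in the orange house in house 2.
By clue 5, the dentist is in house 4.
From clue 9, the lawyer must be in house 1.
The person in the blue house is in house 3 (clue 12).
That leaves plumber as the profession for house 3.
By clue 10, the person in the gray house is in house 4.
House 1 dessert: only mousse fits.
House 2 profession: only teacher fits.
The only color still possible for house 1 is yellow.
The person who makes cookies is in house 2 (clue 3).
The only dessert still possible for house 4 is cheesecake.
House 3's dessert must be fudge (nothing else left).
So: house 1 = mousse/lawyer/yellow/Norwegian, house 2 = cookies/teacher/orange/German, house 3 = fudge/plumber/blue/Japanese, house 4 = cheesecake/dentist/gray/Australian.

German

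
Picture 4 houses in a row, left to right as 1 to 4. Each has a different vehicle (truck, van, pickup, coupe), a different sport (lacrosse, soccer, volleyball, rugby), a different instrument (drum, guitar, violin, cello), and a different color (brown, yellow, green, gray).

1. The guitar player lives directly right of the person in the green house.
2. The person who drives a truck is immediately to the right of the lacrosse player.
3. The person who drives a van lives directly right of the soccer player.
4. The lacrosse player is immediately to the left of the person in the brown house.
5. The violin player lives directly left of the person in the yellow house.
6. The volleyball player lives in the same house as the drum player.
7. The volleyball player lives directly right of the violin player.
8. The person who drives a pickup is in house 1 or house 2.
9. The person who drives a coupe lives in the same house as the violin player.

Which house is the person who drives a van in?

4

The person who drives a pickup is narrowed to house 1 or 2; consider each.
Placing it in house 2 leads to a contradiction, so it's in house 1.
The only instrument still possible for house 1 is cello.
The person who drives a coupe is narrowed to house 2 or 3; consider each.
Placing it in house 2 leads to a contradiction, so it's in house 3.
The violin player is in house 3 (clue 9).
House 2 instrument: only guitar fits.
House 4 instrument: only drum fits.
Clue 1: the person in the green house is in house 1.
Clue 5: the person in the yellow house is in house 4.
The volleyball player is in house 4 (clue 6).
House 2 sport: only rugby fits.
House 3's color must be gray (nothing else left).
The lacrosse player is in house 1 (clue 4).
House 3's sport must be soccer (nothing else left).
The only color still possible for house 2 is brown.
Clue 2 places the person who drives a truck in house 2.
From clue 3, the person who drives a van must be in house 4.
So: house 1 = pickup/lacrosse/cello/green, house 2 = truck/rugby/guitar/brown, house 3 = coupe/soccer/violin/gray, house 4 = van/volleyball/drum/yellow.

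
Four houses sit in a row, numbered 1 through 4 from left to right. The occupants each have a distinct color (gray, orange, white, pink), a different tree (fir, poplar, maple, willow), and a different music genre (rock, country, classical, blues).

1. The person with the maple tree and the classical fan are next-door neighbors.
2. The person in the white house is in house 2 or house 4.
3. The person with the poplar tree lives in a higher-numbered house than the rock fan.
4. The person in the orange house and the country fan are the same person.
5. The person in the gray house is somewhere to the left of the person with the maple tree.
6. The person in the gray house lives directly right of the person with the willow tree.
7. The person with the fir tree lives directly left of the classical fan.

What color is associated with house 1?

orange

The person in the gray house is narrowed to house 2 or 3; consider each.
Placing it in house 3 leads to a contradiction, so it's in house 2.
Clue 6 places the person with the willow tree in house 1.
House 4's color must be white (nothing else left).
The person in the orange house is narrowed to house 1 or 3; consider each.
Placing it in house 3 leads to a contradiction, so it's in house 1.
Clue 4 places the country fan in house 1.
That leaves pink as the color for house 3.
House 2's tree must be fir (nothing else left).
The classical fan is in house 3 (clue 7).
That leaves blues as the music genre for house 4.
By clue 1, the person with the maple tree is in house 4.
So house 3 gets poplar for tree.
So house 2 gets rock for music genre.
So: house 1 = orange/willow/country, house 2 = gray/fir/rock, house 3 = pink/poplar/classical, house 4 = white/maple/blues.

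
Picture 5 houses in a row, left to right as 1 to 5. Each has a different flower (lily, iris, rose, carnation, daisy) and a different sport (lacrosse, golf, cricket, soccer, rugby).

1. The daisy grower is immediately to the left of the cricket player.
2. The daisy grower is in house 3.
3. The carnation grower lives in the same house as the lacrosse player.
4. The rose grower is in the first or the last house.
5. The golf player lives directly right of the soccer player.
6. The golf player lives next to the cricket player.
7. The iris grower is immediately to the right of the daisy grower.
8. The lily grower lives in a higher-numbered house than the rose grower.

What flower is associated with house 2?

Clue 2: the daisy grower is in house 3.
By clue 7, the iris grower is in house 4.
By clue 8, the rose grower is in house 1.
The cricket player is in house 4 (clue 1).
By clue 5, the golf player is in house 3.
From clue 5, the soccer player must be in house 2.
House 1's sport must be rugby (nothing else left).
House 5's sport must be lacrosse (nothing else left).
From clue 3, the carnation grower must be in house 5.
House 2 flower: only lily fits.
So: house 1 = rose/rugby, house 2 = lily/soccer, house 3 = daisy/golf, house 4 = iris/cricket, house 5 = carnation/lacrosse.

lily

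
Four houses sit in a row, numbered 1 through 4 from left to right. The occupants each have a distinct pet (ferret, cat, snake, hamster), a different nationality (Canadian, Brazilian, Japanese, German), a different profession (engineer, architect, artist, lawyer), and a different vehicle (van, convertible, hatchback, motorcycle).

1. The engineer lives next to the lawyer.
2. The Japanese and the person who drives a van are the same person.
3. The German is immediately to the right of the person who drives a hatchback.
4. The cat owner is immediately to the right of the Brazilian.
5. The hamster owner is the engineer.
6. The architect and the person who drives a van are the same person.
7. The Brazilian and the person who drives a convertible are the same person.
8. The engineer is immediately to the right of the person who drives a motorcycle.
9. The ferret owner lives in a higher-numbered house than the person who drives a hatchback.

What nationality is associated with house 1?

Canadian

House 4 vehicle: only van fits.
Clue 2: the Japanese is in house 4.
Clue 6 places the architect in house 4.
House 1 pet: only snake fits.
So house 3 gets convertible for vehicle.
From clue 7, the Brazilian must be in house 3.
That leaves Canadian as the nationality for house 1.
The only nationality still possible for house 2 is German.
From clue 3, the person who drives a hatchback must be in house 1.
By clue 4, the cat owner is in house 4.
That leaves motorcycle as the vehicle for house 2.
Clue 8 places the engineer in house 3.
The lawyer is in house 2 (clue 1).
Clue 5 places the hamster owner in house 3.
House 2 pet: only ferret fits.
House 1's profession must be artist (nothing else left).
So: house 1 = snake/Canadian/artist/hatchback, house 2 = ferret/German/lawyer/motorcycle, house 3 = hamster/Brazilian/engineer/convertible, house 4 = cat/Japanese/architect/van.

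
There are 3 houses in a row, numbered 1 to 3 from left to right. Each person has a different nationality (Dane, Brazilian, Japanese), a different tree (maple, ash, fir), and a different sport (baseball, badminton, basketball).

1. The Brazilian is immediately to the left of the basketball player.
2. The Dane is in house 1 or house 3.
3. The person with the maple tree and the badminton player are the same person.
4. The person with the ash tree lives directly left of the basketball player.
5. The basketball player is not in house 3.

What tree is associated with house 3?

maple

The basketball player is in house 2 (clue 5).
From clue 1, the Brazilian must be in house 1.
Clue 4 places the person with the ash tree in house 1.
That leaves Japanese as the nationality for house 2.
That leaves Dane as the nationality for house 3.
That leaves fir as the tree for house 2.
So house 3 gets maple for tree.
The badminton player is in house 3 (clue 3).
House 1 sport: only baseball fits.
So: house 1 = Brazilian/ash/baseball, house 2 = Japanese/fir/basketball, house 3 = Dane/maple/badminton.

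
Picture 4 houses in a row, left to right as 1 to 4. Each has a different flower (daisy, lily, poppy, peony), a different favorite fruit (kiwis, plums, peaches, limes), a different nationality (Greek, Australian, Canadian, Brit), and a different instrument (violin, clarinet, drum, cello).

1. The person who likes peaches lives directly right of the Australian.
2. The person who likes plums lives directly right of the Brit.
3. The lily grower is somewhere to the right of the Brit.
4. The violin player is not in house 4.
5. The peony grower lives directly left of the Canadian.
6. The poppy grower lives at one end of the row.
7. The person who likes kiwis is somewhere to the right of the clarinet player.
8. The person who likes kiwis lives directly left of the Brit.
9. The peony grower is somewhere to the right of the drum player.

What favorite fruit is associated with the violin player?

The person who likes kiwis is in house 2 (clue 8).
From clue 8, the Brit must be in house 3.
The only favorite fruit still possible for house 1 is limes.
House 4's instrument must be cello (nothing else left).
By clue 1, the person who likes peaches is in house 3.
By clue 1, the Australian is in house 2.
Clue 2 places the person who likes plums in house 4.
From clue 3, the lily grower must be in house 4.
The peony grower is in house 3 (clue 5).
By clue 5, the Canadian is in house 4.
By clue 7, the clarinet player is in house 1.
House 1's flower must be poppy (nothing else left).
House 2's flower must be daisy (nothing else left).
House 1 nationality: only Greek fits.
That leaves drum as the instrument for house 2.
House 3 instrument: only violin fits.
So: house 1 = poppy/limes/Greek/clarinet, house 2 = daisy/kiwis/Australian/drum, house 3 = peony/peaches/Brit/violin, house 4 = lily/plums/Canadian/cello.

peaches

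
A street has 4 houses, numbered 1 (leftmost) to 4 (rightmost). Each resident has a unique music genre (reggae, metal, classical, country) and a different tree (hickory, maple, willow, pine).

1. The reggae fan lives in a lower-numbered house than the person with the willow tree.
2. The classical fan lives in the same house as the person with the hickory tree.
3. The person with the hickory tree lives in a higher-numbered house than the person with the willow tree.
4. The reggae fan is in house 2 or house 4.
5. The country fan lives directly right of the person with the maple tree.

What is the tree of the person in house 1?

pine

Clue 4 places the reggae fan in house 2.
Clue 1 places the person with the willow tree in house 3.
Clue 3: the person with the hickory tree is in house 4.
So house 1 gets metal for music genre.
So house 1 gets pine for tree.
The only tree still possible for house 2 is maple.
Clue 2: the classical fan is in house 4.
From clue 5, the country fan must be in house 3.
So: house 1 = metal/pine, house 2 = reggae/maple, house 3 = country/willow, house 4 = classical/hickory.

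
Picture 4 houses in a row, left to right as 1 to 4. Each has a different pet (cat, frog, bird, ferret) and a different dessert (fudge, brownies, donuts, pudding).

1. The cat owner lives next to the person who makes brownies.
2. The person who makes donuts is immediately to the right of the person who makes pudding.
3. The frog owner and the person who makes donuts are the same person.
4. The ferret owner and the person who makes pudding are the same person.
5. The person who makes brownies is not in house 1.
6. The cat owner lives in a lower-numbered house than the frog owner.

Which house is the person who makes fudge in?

1

The cat owner is narrowed to house 1 or 2 or 3; consider each.
Placing it in house 2 and house 3 leads to a contradiction, so it's in house 1.
The person who makes brownies is in house 2 (clue 1).
The person who makes donuts is in house 4 (clue 2).
The person who makes pudding is in house 3 (clue 2).
From clue 3, the frog owner must be in house 4.
By clue 4, the ferret owner is in house 3.
So house 2 gets bird for pet.
So house 1 gets fudge for dessert.
So: house 1 = cat/fudge, house 2 = bird/brownies, house 3 = ferret/pudding, house 4 = frog/donuts.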